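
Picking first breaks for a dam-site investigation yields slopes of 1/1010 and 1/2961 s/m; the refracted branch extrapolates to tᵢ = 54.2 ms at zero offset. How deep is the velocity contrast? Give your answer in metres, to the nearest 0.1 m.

θ_c = arcsin(1010/2961) = 19.94°; cos θ_c = 0.9400.
tᵢ = 2h cos θ_c/V₁ ⇒ h = tᵢ·V₁/(2 cos θ_c) = 0.0542·1010/(2·0.9400) = 29.12 m.

29.1 m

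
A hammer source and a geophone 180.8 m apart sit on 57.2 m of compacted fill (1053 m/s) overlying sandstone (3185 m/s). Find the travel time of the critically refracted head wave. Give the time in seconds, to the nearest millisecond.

t = x/V₂ + 2h·√(V₂²−V₁²)/(V₁V₂).
√(V₂²−V₁²) = √(3185²−1053²) = 3005.9 m/s; delay term = 2·57.2·3005.9/(1053·3185) = 0.10253 s.
t = 180.8/3185 + 0.10253 = 0.15930 s.

0.159 s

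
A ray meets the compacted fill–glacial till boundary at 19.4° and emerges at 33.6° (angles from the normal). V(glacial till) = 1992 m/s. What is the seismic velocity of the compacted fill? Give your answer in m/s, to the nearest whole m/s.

1196 m/s

Snell's law: sin 19.4°/V₁ = sin 33.6°/V₂.
V₁ = V₂·sin 19.4°/sin 33.6° = 1992 × 0.6002 = 1195.65 m/s.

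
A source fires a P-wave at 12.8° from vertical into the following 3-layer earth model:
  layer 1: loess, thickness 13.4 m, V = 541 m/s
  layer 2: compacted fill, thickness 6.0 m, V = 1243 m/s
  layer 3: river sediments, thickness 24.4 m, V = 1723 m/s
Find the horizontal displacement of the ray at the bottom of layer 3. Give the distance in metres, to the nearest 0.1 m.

30.9 m

p = sin θ₁/V₁ = sin 12.8°/541 = 4.0952e-04 s/m is conserved through the stack.
Layer 1: θ = 12.80°; offset = 13.4·tan 12.80° = 3.044 m.
Layer 2: sin θ = p·1243 = 0.5090 → θ = 30.60°; offset = 6.0·tan 30.60° = 3.548 m.
Layer 3: sin θ = p·1723 = 0.7056 → θ = 44.88°; offset = 24.4·tan 44.88° = 24.296 m.
Σ offsets = 30.889 m.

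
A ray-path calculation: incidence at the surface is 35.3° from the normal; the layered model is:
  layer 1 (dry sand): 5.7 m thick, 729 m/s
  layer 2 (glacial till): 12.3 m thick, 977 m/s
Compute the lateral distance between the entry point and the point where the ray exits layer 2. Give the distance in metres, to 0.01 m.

19.09 m

p = sin θ₁/V₁ = sin 35.3°/729 = 7.9267e-04 s/m is conserved through the stack.
Layer 1: θ = 35.30°; offset = 5.7·tan 35.30° = 4.0358 m.
Layer 2: sin θ = p·977 = 0.7744 → θ = 50.75°; offset = 12.3·tan 50.75° = 15.0568 m.
Σ offsets = 19.0926 m.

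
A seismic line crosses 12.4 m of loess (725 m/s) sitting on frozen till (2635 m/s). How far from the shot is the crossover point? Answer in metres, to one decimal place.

32.9 m

x_cross = 2h·√((V₂+V₁)/(V₂−V₁)).
(V₂+V₁)/(V₂−V₁) = (2635+725)/(2635−725) = 1.7592; √ = 1.3263.
x_cross = 2·12.4·1.3263 = 32.89 m.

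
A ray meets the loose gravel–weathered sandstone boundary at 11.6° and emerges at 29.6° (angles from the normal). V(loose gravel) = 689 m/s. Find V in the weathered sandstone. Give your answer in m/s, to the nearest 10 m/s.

1690 m/s

Snell's law: sin 11.6°/V₁ = sin 29.6°/V₂.
V₂ = V₁·sin 29.6°/sin 11.6° = 689 × 2.4565 = 1692.51 m/s.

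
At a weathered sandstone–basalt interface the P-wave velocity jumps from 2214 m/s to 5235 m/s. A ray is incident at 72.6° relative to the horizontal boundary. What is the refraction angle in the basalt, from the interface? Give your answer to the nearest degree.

45°

Convert to the normal: θ₁ = 90° − 72.6° = 17.4°.
sin θ₁/V₁ = sin θ₂/V₂ ⇒ sin θ₂ = 5235·sin 17.4°/2214 = 5235·0.2990/2214 = 0.7071.
θ₂ = arcsin 0.7071 = 45.00° from the normal.
From the interface: 90° − 45.00° = 45.00°.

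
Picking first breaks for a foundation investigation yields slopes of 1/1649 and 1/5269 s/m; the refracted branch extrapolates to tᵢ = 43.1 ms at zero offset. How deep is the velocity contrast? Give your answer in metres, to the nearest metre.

37 m

θ_c = arcsin(1649/5269) = 18.24°; cos θ_c = 0.9498.
tᵢ = 2h cos θ_c/V₁ ⇒ h = tᵢ·V₁/(2 cos θ_c) = 0.0431·1649/(2·0.9498) = 37.42 m.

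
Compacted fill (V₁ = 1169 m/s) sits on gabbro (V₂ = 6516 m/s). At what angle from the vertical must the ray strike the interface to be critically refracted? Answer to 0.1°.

At critical incidence the refracted ray runs along the interface (θ₂ = 90°), so sin θ_c = V₁/V₂.
θ_c = arcsin(1169/6516) = arcsin 0.1794 = 10.34°.

10.3°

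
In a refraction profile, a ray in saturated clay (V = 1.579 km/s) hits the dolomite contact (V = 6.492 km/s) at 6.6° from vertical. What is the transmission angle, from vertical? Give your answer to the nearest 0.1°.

28.2°

Snell's law: sin θ₂ = (V₂/V₁)·sin θ₁ = (6.492/1.579)·sin 6.6° = 0.4726.
θ₂ = arcsin 0.4726 = 28.20° from the normal.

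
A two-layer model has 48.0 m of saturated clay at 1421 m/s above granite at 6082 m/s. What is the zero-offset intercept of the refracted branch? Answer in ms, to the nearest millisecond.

66 ms

θ_c = arcsin(V₁/V₂) = arcsin(1421/6082) = 13.51°; cos θ_c = 0.9723.
tᵢ = 2h·cos θ_c / V₁ = 2·48.0·0.9723 / 1421 = 0.06569 s.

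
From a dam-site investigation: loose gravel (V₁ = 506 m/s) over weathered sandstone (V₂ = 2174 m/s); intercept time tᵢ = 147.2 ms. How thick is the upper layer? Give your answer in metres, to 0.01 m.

38.29 m

h = tᵢ·V₁·V₂ / (2·√(V₂²−V₁²)).
√(V₂²−V₁²) = √(2174² − 506²) = 2114.3 m/s.
h = 0.1472 s × 506 × 2174 / (2 × 2114.3) = 38.29 m.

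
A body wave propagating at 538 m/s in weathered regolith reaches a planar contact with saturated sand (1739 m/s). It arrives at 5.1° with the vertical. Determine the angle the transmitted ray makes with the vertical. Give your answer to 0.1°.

16.7°

sin θ₁/V₁ = sin θ₂/V₂ ⇒ sin θ₂ = 1739·sin 5.1°/538 = 1739·0.0889/538 = 0.2873.
θ₂ = arcsin 0.2873 = 16.70° from the normal.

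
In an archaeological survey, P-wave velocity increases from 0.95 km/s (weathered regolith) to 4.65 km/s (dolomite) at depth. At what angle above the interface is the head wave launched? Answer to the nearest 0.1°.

Critical incidence: sin θ_c = V₁/V₂ = 0.95/4.65 = 0.2043.
θ_c = arcsin 0.2043 = 11.79°.
Measured from the interface: 90° − 11.79° = 78.21°.

78.2°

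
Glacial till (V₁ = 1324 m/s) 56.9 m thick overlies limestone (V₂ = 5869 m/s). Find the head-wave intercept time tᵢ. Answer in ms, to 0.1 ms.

83.7 ms

tᵢ = 2h·√(V₂²−V₁²)/(V₁V₂).
√(V₂²−V₁²) = √(5869²−1324²) = 5717.7 m/s.
tᵢ = 2·56.9·5717.7/(1324·5869) = 0.08374 s.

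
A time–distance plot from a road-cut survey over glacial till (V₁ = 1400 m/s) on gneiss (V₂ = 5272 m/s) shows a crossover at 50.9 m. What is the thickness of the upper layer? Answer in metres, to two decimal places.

x_cross = 2h·√((V₂+V₁)/(V₂−V₁)) → h = x_cross / (2·√((V₂+V₁)/(V₂−V₁))).
√((V₂+V₁)/(V₂−V₁)) = √((5272+1400)/(5272−1400)) = 1.3127.
h = 50.9 / (2·1.3127) = 19.39 m.

19.39 m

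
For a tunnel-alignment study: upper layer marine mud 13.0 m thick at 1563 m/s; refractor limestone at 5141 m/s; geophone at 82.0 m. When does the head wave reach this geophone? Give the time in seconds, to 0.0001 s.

0.0318 s

t = x/V₂ + 2h·√(V₂²−V₁²)/(V₁V₂).
√(V₂²−V₁²) = √(5141²−1563²) = 4897.6 m/s; delay term = 2·13.0·4897.6/(1563·5141) = 0.01585 s.
t = 82.0/5141 + 0.01585 = 0.03180 s.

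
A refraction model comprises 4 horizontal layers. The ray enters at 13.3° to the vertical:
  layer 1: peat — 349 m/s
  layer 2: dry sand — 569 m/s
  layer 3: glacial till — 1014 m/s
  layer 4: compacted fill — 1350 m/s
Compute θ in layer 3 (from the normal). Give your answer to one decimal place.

41.9°

Snell's law across each interface conserves sin θ / V, so sin θ_3 = V_3·sin θ₁/V₁.
sin θ_3 = 1014 × sin 13.3° / 349 = 0.6684.
θ_3 = arcsin 0.6684 = 41.94°.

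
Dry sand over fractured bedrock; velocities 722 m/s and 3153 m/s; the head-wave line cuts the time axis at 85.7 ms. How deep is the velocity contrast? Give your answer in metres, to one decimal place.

h = tᵢ·V₁·V₂ / (2·√(V₂²−V₁²)).
√(V₂²−V₁²) = √(3153² − 722²) = 3069.2 m/s.
h = 0.0857 s × 722 × 3153 / (2 × 3069.2) = 31.78 m.

31.8 m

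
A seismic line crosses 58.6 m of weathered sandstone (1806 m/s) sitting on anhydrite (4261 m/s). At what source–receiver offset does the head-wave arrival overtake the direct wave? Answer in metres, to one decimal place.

θ_c = arcsin(1806/4261) = 25.08°, so cos θ_c = 0.9057 and tᵢ = 2h cos θ_c/V₁ = 0.0588 s.
At crossover x/V₁ = x/V₂ + tᵢ ⇒ x = tᵢ/(1/V₁ − 1/V₂) = 0.05878/(5.5371e-04 − 2.3469e-04) = 184.24 m.

184.2 m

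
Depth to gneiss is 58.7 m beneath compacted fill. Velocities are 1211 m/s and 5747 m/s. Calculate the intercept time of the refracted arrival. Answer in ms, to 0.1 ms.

θ_c = arcsin(V₁/V₂) = arcsin(1211/5747) = 12.16°; cos θ_c = 0.9775.
tᵢ = 2h·cos θ_c / V₁ = 2·58.7·0.9775 / 1211 = 0.09477 s.

94.8 ms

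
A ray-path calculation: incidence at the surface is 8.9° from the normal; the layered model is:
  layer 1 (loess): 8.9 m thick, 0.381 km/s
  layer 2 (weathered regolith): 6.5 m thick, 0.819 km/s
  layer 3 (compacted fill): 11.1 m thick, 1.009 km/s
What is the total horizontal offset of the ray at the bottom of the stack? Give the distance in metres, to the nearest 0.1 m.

Apply Snell's law at each interface; in layer i the horizontal offset is hᵢ·tan θᵢ.
Layer 1: θ = 8.90°; offset = 8.9·tan 8.90° = 1.394 m.
Layer 2: sin θ = 0.819·sin 8.9°/0.381 = 0.3326, θ = 19.42°; offset = 6.5·tan 19.42° = 2.292 m.
Layer 3: sin θ = 1.009·sin 8.9°/0.381 = 0.4097, θ = 24.19°; offset = 11.1·tan 24.19° = 4.986 m.
Summing the layer offsets gives 8.671 m.

8.7 m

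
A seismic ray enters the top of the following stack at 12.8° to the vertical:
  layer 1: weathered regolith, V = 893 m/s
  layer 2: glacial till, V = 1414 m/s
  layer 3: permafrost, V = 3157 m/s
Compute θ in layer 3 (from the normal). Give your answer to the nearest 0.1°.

51.6°

Ray parameter p = sin 12.8° / 893 = 2.4809e-04 s/m.
sin θ_3 = p·V_3 = 2.4809e-04 × 3157 = 0.7832.
θ_3 = 51.56° from the vertical.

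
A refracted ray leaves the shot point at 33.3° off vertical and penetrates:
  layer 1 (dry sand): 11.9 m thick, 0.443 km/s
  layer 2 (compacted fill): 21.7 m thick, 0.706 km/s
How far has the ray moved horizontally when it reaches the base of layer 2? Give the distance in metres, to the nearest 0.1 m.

Ray parameter p = sin 33.3° / 0.443 km/s = 1.2393e+00 s/km.
Layer 1: θ = 33.30°; offset = 11.9·tan 33.30° = 7.817 m.
Layer 2: sin θ = p·0.706 = 0.8750 → θ = 61.04°; offset = 21.7·tan 61.04° = 39.214 m.
Total horizontal offset = 47.031 m.

47.0 m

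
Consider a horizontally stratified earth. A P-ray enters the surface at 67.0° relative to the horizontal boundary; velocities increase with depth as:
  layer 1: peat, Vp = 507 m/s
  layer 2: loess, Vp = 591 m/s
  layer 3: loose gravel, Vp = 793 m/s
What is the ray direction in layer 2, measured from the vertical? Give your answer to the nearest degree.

27°

From the normal: θ₁ = 90° − 67.0° = 23.0°.
Snell's law across each interface conserves sin θ / V, so sin θ_2 = V_2·sin θ₁/V₁.
sin θ_2 = 591 × sin 23.0° / 507 = 0.4555.
θ_2 = arcsin 0.4555 = 27.10°.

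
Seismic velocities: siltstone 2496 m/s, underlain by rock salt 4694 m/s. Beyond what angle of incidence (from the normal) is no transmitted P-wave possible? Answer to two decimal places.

32.12°

At critical incidence the refracted ray runs along the interface (θ₂ = 90°), so sin θ_c = V₁/V₂.
θ_c = arcsin(2496/4694) = arcsin 0.5317 = 32.12°.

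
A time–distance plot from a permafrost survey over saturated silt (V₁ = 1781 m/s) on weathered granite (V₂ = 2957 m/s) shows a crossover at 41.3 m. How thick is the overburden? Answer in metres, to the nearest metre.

10 m

x_cross = 2h·√((V₂+V₁)/(V₂−V₁)) → h = x_cross / (2·√((V₂+V₁)/(V₂−V₁))).
√((V₂+V₁)/(V₂−V₁)) = √((2957+1781)/(2957−1781)) = 2.0072.
h = 41.3 / (2·2.0072) = 10.29 m.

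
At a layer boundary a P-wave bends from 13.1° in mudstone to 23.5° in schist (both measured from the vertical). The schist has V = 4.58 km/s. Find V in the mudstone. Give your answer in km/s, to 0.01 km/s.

2.60 km/s

Snell's law: sin 13.1°/V₁ = sin 23.5°/V₂.
V₁ = V₂·sin 13.1°/sin 23.5° = 4.58 × 0.5684 = 2.60 km/s.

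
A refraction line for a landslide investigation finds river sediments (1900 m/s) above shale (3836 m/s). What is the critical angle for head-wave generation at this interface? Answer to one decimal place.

Critical incidence: sin θ_c = V₁/V₂ = 1900/3836 = 0.4953.
θ_c = arcsin 0.4953 = 29.69°.

29.7°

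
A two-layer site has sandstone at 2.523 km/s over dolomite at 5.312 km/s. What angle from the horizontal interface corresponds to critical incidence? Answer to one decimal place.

At critical incidence the refracted ray runs along the interface (θ₂ = 90°), so sin θ_c = V₁/V₂.
θ_c = arcsin(2.523/5.312) = arcsin 0.4750 = 28.36°.
Measured from the interface: 90° − 28.36° = 61.64°.

61.6°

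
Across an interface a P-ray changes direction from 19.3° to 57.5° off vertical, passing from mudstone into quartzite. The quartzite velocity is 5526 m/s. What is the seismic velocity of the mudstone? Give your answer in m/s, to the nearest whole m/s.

2166 m/s

Snell's law: sin 19.3°/V₁ = sin 57.5°/V₂.
V₁ = V₂·sin 19.3°/sin 57.5° = 5526 × 0.3919 = 2165.57 m/s.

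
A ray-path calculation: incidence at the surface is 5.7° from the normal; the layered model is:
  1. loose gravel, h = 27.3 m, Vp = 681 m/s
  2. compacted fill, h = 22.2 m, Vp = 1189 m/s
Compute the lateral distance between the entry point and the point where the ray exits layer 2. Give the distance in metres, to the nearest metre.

7 m

Apply Snell's law at each interface; in layer i the horizontal offset is hᵢ·tan θᵢ.
Layer 1: θ = 5.70°; offset = 27.3·tan 5.70° = 2.725 m.
Layer 2: sin θ = 1189·sin 5.7°/681 = 0.1734, θ = 9.99°; offset = 22.2·tan 9.99° = 3.909 m.
Σ offsets = 6.634 m.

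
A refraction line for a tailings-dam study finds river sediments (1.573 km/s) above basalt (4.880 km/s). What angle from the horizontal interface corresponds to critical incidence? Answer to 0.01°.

71.20°

Critical incidence: sin θ_c = V₁/V₂ = 1.573/4.880 = 0.3223.
θ_c = arcsin 0.3223 = 18.80°.
Measured from the interface: 90° − 18.80° = 71.20°.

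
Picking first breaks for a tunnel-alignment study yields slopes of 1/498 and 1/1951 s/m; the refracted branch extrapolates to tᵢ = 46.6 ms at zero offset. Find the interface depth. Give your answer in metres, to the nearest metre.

θ_c = arcsin(498/1951) = 14.79°; cos θ_c = 0.9669.
tᵢ = 2h cos θ_c/V₁ ⇒ h = tᵢ·V₁/(2 cos θ_c) = 0.0466·498/(2·0.9669) = 12.00 m.

12 m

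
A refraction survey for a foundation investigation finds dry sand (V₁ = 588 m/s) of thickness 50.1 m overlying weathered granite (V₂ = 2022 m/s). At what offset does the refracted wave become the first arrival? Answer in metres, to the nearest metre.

θ_c = arcsin(588/2022) = 16.91°, so cos θ_c = 0.9568 and tᵢ = 2h cos θ_c/V₁ = 0.1630 s.
At crossover x/V₁ = x/V₂ + tᵢ ⇒ x = tᵢ/(1/V₁ − 1/V₂) = 0.16304/(1.7007e-03 − 4.9456e-04) = 135.18 m.

135 m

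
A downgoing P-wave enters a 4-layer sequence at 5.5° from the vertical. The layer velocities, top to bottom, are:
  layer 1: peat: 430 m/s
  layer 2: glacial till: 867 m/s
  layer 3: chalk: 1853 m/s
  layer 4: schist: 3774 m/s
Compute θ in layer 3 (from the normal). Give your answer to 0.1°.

24.4°

Snell's law across each interface conserves sin θ / V, so sin θ_3 = V_3·sin θ₁/V₁.
sin θ_3 = 1853 × sin 5.5° / 430 = 0.4130.
θ_3 = 24.40° from the vertical.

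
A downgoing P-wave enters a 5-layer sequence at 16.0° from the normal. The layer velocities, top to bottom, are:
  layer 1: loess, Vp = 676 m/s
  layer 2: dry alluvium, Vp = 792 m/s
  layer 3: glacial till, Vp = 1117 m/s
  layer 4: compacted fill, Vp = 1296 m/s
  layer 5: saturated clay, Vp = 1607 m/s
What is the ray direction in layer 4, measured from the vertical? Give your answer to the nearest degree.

32°

Ray parameter p = sin 16.0° / 676 = 4.0775e-04 s/m.
sin θ_4 = p·V_4 = 4.0775e-04 × 1296 = 0.5284.
θ_4 = arcsin 0.5284 = 31.90°.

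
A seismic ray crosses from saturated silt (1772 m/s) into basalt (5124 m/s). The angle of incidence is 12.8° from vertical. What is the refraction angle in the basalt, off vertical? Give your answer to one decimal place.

Snell's law: sin θ₂ = (V₂/V₁)·sin θ₁ = (5124/1772)·sin 12.8° = 0.6406.
θ₂ = sin⁻¹(0.6406) = 39.84° (from vertical).

39.8°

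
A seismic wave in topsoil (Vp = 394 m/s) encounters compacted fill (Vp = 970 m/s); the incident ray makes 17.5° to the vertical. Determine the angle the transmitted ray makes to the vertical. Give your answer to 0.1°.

47.8°

Snell's law: sin θ₂ = (V₂/V₁)·sin θ₁ = (970/394)·sin 17.5° = 0.7403.
θ₂ = arcsin 0.7403 = 47.76° from the normal.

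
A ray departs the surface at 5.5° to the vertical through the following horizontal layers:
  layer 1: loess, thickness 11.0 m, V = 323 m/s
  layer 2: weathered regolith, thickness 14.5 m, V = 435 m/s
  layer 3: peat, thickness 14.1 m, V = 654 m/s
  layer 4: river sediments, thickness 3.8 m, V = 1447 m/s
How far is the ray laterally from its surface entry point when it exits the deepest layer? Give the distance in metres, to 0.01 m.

p = sin θ₁/V₁ = sin 5.5°/323 = 2.9674e-04 s/m is conserved through the stack.
Layer 1: θ = 5.50°; offset = 11.0·tan 5.50° = 1.0592 m.
Layer 2: sin θ = p·435 = 0.1291 → θ = 7.42°; offset = 14.5·tan 7.42° = 1.8875 m.
Layer 3: sin θ = p·654 = 0.1941 → θ = 11.19°; offset = 14.1·tan 11.19° = 2.7894 m.
Layer 4: sin θ = p·1447 = 0.4294 → θ = 25.43°; offset = 3.8·tan 25.43° = 1.8067 m.
Total horizontal offset = 7.5426 m.

7.54 m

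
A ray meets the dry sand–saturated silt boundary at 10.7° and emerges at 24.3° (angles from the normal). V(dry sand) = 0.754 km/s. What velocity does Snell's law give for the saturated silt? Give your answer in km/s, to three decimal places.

1.671 km/s

Snell's law: sin 10.7°/V₁ = sin 24.3°/V₂.
V₂ = V₁·sin 24.3°/sin 10.7° = 0.754 × 2.2164 = 1.671 km/s.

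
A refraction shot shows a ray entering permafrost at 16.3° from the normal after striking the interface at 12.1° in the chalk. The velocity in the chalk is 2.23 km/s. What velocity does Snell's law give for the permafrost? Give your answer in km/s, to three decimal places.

2.986 km/s

Snell's law: sin 12.1°/V₁ = sin 16.3°/V₂.
V₂ = V₁·sin 16.3°/sin 12.1° = 2.23 × 1.3389 = 2.986 km/s.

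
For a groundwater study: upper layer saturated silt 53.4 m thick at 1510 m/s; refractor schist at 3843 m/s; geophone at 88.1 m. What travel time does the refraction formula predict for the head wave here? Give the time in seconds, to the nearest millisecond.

0.088 s

t = x/V₂ + 2h·√(V₂²−V₁²)/(V₁V₂).
√(V₂²−V₁²) = √(3843²−1510²) = 3533.9 m/s; delay term = 2·53.4·3533.9/(1510·3843) = 0.06504 s.
t = 88.1/3843 + 0.06504 = 0.08796 s.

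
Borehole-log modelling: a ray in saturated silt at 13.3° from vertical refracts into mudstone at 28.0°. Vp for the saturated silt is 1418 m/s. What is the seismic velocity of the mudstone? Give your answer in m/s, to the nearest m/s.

Snell's law: sin 13.3°/V₁ = sin 28.0°/V₂.
V₂ = V₁·sin 28.0°/sin 13.3° = 1418 × 2.0407 = 2893.77 m/s.

2894 m/s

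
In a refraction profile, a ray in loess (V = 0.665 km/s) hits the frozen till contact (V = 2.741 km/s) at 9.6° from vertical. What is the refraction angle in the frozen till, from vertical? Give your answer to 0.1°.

Snell's law: sin θ₂ = (V₂/V₁)·sin θ₁ = (2.741/0.665)·sin 9.6° = 0.6874.
θ₂ = arcsin 0.6874 = 43.42° from the normal.

43.4°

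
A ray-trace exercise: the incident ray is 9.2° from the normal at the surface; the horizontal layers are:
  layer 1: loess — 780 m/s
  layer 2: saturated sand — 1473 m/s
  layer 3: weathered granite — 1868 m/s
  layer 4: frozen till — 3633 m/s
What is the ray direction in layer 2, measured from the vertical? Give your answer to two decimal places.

17.57°

Snell's law across each interface conserves sin θ / V, so sin θ_2 = V_2·sin θ₁/V₁.
sin θ_2 = 1473 × sin 9.2° / 780 = 0.3019.
θ_2 = arcsin 0.3019 = 17.57°.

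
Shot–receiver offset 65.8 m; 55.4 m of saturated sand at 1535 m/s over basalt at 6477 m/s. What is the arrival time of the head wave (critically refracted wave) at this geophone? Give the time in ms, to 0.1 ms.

t = x/V₂ + 2h·√(V₂²−V₁²)/(V₁V₂).
√(V₂²−V₁²) = √(6477²−1535²) = 6292.5 m/s; delay term = 2·55.4·6292.5/(1535·6477) = 0.07013 s.
t = 65.8/6477 + 0.07013 = 0.08029 s.

80.3 ms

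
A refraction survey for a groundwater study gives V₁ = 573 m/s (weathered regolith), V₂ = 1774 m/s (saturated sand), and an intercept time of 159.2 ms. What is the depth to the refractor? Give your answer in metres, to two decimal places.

48.19 m

h = tᵢ·V₁·V₂ / (2·√(V₂²−V₁²)).
√(V₂²−V₁²) = √(1774² − 573²) = 1678.9 m/s.
h = 0.1592 s × 573 × 1774 / (2 × 1678.9) = 48.19 m.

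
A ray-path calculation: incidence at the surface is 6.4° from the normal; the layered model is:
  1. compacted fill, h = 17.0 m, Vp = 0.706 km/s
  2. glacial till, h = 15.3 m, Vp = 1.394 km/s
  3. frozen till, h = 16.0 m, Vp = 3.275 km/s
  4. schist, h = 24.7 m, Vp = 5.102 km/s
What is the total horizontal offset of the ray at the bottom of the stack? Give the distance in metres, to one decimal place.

Apply Snell's law at each interface; in layer i the horizontal offset is hᵢ·tan θᵢ.
Layer 1: θ = 6.40°; offset = 17.0·tan 6.40° = 1.907 m.
Layer 2: sin θ = 1.394·sin 6.4°/0.706 = 0.2201, θ = 12.71°; offset = 15.3·tan 12.71° = 3.452 m.
Layer 3: sin θ = 3.275·sin 6.4°/0.706 = 0.5171, θ = 31.14°; offset = 16.0·tan 31.14° = 9.666 m.
Layer 4: sin θ = 5.102·sin 6.4°/0.706 = 0.8055, θ = 53.66°; offset = 24.7·tan 53.66° = 33.579 m.
Total horizontal offset = 48.604 m.

48.6 m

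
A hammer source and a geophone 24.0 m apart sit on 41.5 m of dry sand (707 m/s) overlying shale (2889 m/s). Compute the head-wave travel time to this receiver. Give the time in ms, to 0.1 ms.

θ_c = arcsin(V₁/V₂) = arcsin(707/2889) = 14.17°, cos θ_c = 0.9696.
Intercept time tᵢ = 2h cos θ_c / V₁ = 2·41.5·0.9696/707 = 0.11383 s.
t = x/V₂ + tᵢ = 24.0/2889 + 0.11383 = 0.12214 s.

122.1 ms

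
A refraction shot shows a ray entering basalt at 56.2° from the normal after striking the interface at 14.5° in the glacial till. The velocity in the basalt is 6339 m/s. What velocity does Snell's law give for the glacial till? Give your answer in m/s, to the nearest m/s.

1910 m/s

sin 14.5° = 0.2504; sin 56.2° = 0.8310.
V₁ = V₂·(sin θ₁/sin θ₂) = 6339·(0.2504/0.8310) = 1909.97 m/s.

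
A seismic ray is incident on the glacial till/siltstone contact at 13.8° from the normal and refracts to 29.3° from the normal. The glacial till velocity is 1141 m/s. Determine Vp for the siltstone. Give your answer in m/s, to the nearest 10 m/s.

2340 m/s

Snell's law: sin 13.8°/V₁ = sin 29.3°/V₂.
V₂ = V₁·sin 29.3°/sin 13.8° = 1141 × 2.0516 = 2340.91 m/s.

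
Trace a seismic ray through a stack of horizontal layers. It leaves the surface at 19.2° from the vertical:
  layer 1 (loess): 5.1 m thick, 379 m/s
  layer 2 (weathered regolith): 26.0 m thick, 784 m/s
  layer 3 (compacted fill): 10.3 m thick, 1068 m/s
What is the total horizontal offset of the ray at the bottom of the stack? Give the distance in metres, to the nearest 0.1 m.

Ray parameter p = sin 19.2° / 379 m/s = 8.6772e-04 s/m.
Layer 1: θ = 19.20°; offset = 5.1·tan 19.20° = 1.776 m.
Layer 2: sin θ = p·784 = 0.6803 → θ = 42.87°; offset = 26.0·tan 42.87° = 24.132 m.
Layer 3: sin θ = p·1068 = 0.9267 → θ = 67.93°; offset = 10.3·tan 67.93° = 25.404 m.
Σ offsets = 51.313 m.

51.3 m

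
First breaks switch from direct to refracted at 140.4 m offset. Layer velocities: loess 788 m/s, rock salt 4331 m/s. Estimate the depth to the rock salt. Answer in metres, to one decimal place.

h = (x_cross/2)·√((V₂−V₁)/(V₂+V₁)).
(V₂−V₁)/(V₂+V₁) = (4331−788)/(4331+788) = 0.6921; √ = 0.8319.
h = (140.4/2)·0.8319 = 58.40 m.

58.4 m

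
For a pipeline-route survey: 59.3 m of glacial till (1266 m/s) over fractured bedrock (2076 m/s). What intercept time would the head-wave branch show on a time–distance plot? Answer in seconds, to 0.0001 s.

0.0742 s

θ_c = arcsin(V₁/V₂) = arcsin(1266/2076) = 37.58°; cos θ_c = 0.7925.
tᵢ = 2h·cos θ_c / V₁ = 2·59.3·0.7925 / 1266 = 0.07425 s.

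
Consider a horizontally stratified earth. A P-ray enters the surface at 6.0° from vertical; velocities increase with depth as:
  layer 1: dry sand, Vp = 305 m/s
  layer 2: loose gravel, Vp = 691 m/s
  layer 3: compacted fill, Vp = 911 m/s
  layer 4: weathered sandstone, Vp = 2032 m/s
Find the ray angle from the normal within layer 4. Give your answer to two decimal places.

44.14°

Ray parameter p = sin 6.0° / 305 = 3.4272e-04 s/m.
sin θ_4 = p·V_4 = 3.4272e-04 × 2032 = 0.6964.
θ_4 = arcsin 0.6964 = 44.14°.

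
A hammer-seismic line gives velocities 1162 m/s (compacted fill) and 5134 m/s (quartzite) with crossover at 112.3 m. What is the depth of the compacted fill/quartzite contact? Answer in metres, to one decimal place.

44.6 m

h = (x_cross/2)·√((V₂−V₁)/(V₂+V₁)).
(V₂−V₁)/(V₂+V₁) = (5134−1162)/(5134+1162) = 0.6309; √ = 0.7943.
h = (112.3/2)·0.7943 = 44.60 m.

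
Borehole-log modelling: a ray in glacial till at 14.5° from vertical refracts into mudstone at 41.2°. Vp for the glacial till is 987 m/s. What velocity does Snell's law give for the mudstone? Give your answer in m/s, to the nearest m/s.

sin 14.5° = 0.2504; sin 41.2° = 0.6587.
V₂ = V₁·(sin θ₂/sin θ₁) = 987·(0.6587/0.2504) = 2596.56 m/s.

2597 m/s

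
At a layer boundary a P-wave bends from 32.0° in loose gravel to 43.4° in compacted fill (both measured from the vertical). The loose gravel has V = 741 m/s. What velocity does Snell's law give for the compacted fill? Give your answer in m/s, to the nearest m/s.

961 m/s

Snell's law: sin 32.0°/V₁ = sin 43.4°/V₂.
V₂ = V₁·sin 43.4°/sin 32.0° = 741 × 1.2966 = 960.77 m/s.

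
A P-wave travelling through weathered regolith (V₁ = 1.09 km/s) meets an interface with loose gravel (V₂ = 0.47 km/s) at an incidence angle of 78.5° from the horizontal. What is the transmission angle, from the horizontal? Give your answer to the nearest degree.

85°

Convert to the normal: θ₁ = 90° − 78.5° = 11.5°.
sin θ₁/V₁ = sin θ₂/V₂ ⇒ sin θ₂ = 0.47·sin 11.5°/1.09 = 0.47·0.1994/1.09 = 0.0860.
θ₂ = sin⁻¹(0.0860) = 4.93° (from vertical).
From the interface: 90° − 4.93° = 85.07°.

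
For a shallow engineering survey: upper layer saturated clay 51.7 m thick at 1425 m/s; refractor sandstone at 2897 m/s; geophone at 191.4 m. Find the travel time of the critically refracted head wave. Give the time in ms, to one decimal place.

129.2 ms

t = x/V₂ + 2h·√(V₂²−V₁²)/(V₁V₂).
√(V₂²−V₁²) = √(2897²−1425²) = 2522.3 m/s; delay term = 2·51.7·2522.3/(1425·2897) = 0.06318 s.
t = 191.4/2897 + 0.06318 = 0.12924 s.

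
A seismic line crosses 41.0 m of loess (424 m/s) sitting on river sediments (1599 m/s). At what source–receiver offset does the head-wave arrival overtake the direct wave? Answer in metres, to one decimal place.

107.6 m

θ_c = arcsin(424/1599) = 15.38°, so cos θ_c = 0.9642 and tᵢ = 2h cos θ_c/V₁ = 0.1865 s.
At crossover x/V₁ = x/V₂ + tᵢ ⇒ x = tᵢ/(1/V₁ − 1/V₂) = 0.18647/(2.3585e-03 − 6.2539e-04) = 107.60 m.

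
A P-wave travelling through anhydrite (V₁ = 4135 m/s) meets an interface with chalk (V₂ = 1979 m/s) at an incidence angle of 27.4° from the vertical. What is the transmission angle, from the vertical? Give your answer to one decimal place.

12.7°

Snell's law: sin θ₂ = (V₂/V₁)·sin θ₁ = (1979/4135)·sin 27.4° = 0.2203.
θ₂ = sin⁻¹(0.2203) = 12.72° (from vertical).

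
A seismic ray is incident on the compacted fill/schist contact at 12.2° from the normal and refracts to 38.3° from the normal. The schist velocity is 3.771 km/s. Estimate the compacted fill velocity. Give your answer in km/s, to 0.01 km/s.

sin 12.2° = 0.2113; sin 38.3° = 0.6198.
V₁ = V₂·(sin θ₁/sin θ₂) = 3.771·(0.2113/0.6198) = 1.29 km/s.

1.29 km/s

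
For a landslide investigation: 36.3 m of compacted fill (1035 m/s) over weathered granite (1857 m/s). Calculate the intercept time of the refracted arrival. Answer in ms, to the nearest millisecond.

58 ms

tᵢ = 2h·√(V₂²−V₁²)/(V₁V₂).
√(V₂²−V₁²) = √(1857²−1035²) = 1541.8 m/s.
tᵢ = 2·36.3·1541.8/(1035·1857) = 0.05824 s.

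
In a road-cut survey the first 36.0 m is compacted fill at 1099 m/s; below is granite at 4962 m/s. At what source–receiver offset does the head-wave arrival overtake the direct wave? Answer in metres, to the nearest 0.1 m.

90.2 m

θ_c = arcsin(1099/4962) = 12.80°, so cos θ_c = 0.9752 and tᵢ = 2h cos θ_c/V₁ = 0.0639 s.
At crossover x/V₁ = x/V₂ + tᵢ ⇒ x = tᵢ/(1/V₁ − 1/V₂) = 0.06389/(9.0992e-04 − 2.0153e-04) = 90.19 m.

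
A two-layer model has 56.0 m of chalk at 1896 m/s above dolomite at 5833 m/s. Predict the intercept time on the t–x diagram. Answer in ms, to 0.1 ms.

55.9 ms

tᵢ = 2h·√(V₂²−V₁²)/(V₁V₂).
√(V₂²−V₁²) = √(5833²−1896²) = 5516.3 m/s.
tᵢ = 2·56.0·5516.3/(1896·5833) = 0.05586 s.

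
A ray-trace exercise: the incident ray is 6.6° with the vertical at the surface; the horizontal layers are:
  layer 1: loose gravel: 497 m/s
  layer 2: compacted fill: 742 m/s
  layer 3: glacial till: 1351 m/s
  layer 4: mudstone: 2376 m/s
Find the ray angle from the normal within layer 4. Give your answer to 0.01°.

33.33°

Ray parameter p = sin 6.6° / 497 = 2.3126e-04 s/m.
sin θ_4 = p·V_4 = 2.3126e-04 × 2376 = 0.5495.
θ_4 = 33.33° from the vertical.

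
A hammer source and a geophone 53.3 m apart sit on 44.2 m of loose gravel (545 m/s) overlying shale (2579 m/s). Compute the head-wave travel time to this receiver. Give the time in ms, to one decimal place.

179.2 ms

θ_c = arcsin(V₁/V₂) = arcsin(545/2579) = 12.20°, cos θ_c = 0.9774.
Intercept time tᵢ = 2h cos θ_c / V₁ = 2·44.2·0.9774/545 = 0.15854 s.
t = x/V₂ + tᵢ = 53.3/2579 + 0.15854 = 0.17921 s.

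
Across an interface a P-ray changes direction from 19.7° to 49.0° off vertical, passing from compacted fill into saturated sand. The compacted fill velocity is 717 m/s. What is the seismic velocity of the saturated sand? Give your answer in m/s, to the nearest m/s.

1605 m/s

Snell's law: sin 19.7°/V₁ = sin 49.0°/V₂.
V₂ = V₁·sin 49.0°/sin 19.7° = 717 × 2.2389 = 1605.26 m/s.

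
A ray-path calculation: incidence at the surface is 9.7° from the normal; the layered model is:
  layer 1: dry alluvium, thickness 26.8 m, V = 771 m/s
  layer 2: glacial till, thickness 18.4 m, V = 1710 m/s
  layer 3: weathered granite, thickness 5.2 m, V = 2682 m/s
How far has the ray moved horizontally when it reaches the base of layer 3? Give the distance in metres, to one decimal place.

15.8 m

p = sin θ₁/V₁ = sin 9.7°/771 = 2.1853e-04 s/m is conserved through the stack.
Layer 1: θ = 9.70°; offset = 26.8·tan 9.70° = 4.581 m.
Layer 2: sin θ = p·1710 = 0.3737 → θ = 21.94°; offset = 18.4·tan 21.94° = 7.413 m.
Layer 3: sin θ = p·2682 = 0.5861 → θ = 35.88°; offset = 5.2·tan 35.88° = 3.762 m.
Total horizontal offset = 15.756 m.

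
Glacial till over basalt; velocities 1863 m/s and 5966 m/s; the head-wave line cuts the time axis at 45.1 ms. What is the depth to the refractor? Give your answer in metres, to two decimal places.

44.22 m

h = tᵢ·V₁·V₂ / (2·√(V₂²−V₁²)).
√(V₂²−V₁²) = √(5966² − 1863²) = 5667.7 m/s.
h = 0.0451 s × 1863 × 5966 / (2 × 5667.7) = 44.22 m.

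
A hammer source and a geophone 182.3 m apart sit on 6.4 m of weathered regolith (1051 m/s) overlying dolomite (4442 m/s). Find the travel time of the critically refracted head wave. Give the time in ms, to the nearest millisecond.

53 ms

t = x/V₂ + 2h·√(V₂²−V₁²)/(V₁V₂).
√(V₂²−V₁²) = √(4442²−1051²) = 4315.9 m/s; delay term = 2·6.4·4315.9/(1051·4442) = 0.01183 s.
t = 182.3/4442 + 0.01183 = 0.05287 s.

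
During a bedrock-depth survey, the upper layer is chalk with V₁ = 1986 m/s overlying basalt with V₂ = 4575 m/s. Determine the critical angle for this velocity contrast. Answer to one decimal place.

At critical incidence the refracted ray runs along the interface (θ₂ = 90°), so sin θ_c = V₁/V₂.
θ_c = arcsin(1986/4575) = arcsin 0.4341 = 25.73°.

25.7°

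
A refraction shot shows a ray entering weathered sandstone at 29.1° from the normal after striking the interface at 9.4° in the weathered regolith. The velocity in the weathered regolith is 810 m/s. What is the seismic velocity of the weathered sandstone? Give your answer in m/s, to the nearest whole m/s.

2412 m/s

sin 9.4° = 0.1633; sin 29.1° = 0.4863.
V₂ = V₁·(sin θ₂/sin θ₁) = 810·(0.4863/0.1633) = 2411.94 m/s.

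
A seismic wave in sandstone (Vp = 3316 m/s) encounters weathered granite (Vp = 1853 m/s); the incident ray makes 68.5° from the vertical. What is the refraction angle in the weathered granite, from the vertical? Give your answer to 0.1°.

31.3°

sin θ₁/V₁ = sin θ₂/V₂ ⇒ sin θ₂ = 1853·sin 68.5°/3316 = 1853·0.9304/3316 = 0.5199.
θ₂ = arcsin 0.5199 = 31.33° from the normal.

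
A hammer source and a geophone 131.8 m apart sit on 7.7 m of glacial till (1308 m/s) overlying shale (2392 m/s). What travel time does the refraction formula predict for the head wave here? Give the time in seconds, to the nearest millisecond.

0.065 s

t = x/V₂ + 2h·√(V₂²−V₁²)/(V₁V₂).
√(V₂²−V₁²) = √(2392²−1308²) = 2002.7 m/s; delay term = 2·7.7·2002.7/(1308·2392) = 0.00986 s.
t = 131.8/2392 + 0.00986 = 0.06496 s.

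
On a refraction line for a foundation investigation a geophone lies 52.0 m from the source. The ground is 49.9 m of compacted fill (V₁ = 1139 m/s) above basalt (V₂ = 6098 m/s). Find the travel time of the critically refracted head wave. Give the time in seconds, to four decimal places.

t = x/V₂ + 2h·√(V₂²−V₁²)/(V₁V₂).
√(V₂²−V₁²) = √(6098²−1139²) = 5990.7 m/s; delay term = 2·49.9·5990.7/(1139·6098) = 0.08608 s.
t = 52.0/6098 + 0.08608 = 0.09461 s.

0.0946 s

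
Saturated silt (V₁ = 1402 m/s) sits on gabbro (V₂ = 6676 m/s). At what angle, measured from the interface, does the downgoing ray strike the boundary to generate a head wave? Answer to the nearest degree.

78°

Critical incidence: sin θ_c = V₁/V₂ = 1402/6676 = 0.2100.
θ_c = arcsin 0.2100 = 12.12°.
Measured from the interface: 90° − 12.12° = 77.88°.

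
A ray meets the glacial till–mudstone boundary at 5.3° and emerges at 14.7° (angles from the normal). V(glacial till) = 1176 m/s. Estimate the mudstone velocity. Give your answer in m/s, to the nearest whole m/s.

3231 m/s

sin 5.3° = 0.0924; sin 14.7° = 0.2538.
V₂ = V₁·(sin θ₂/sin θ₁) = 1176·(0.2538/0.0924) = 3230.67 m/s.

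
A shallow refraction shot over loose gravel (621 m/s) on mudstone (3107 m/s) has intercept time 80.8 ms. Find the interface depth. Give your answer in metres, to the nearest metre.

θ_c = arcsin(621/3107) = 11.53°; cos θ_c = 0.9798.
tᵢ = 2h cos θ_c/V₁ ⇒ h = tᵢ·V₁/(2 cos θ_c) = 0.0808·621/(2·0.9798) = 25.61 m.

26 m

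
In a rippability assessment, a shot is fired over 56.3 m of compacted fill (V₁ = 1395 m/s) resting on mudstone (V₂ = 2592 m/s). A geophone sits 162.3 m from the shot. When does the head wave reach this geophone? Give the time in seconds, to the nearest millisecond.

0.131 s

t = x/V₂ + 2h·√(V₂²−V₁²)/(V₁V₂).
√(V₂²−V₁²) = √(2592²−1395²) = 2184.6 m/s; delay term = 2·56.3·2184.6/(1395·2592) = 0.06803 s.
t = 162.3/2592 + 0.06803 = 0.13065 s.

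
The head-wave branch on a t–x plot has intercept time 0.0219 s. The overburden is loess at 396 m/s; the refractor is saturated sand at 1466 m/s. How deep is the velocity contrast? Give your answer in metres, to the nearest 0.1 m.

4.5 m

h = tᵢ·V₁·V₂ / (2·√(V₂²−V₁²)).
√(V₂²−V₁²) = √(1466² − 396²) = 1411.5 m/s.
h = 0.0219 s × 396 × 1466 / (2 × 1411.5) = 4.50 m.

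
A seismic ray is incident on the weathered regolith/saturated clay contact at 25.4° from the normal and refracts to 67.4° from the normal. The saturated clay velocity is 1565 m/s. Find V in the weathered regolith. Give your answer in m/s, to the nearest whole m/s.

Snell's law: sin 25.4°/V₁ = sin 67.4°/V₂.
V₁ = V₂·sin 25.4°/sin 67.4° = 1565 × 0.4646 = 727.12 m/s.

727 m/s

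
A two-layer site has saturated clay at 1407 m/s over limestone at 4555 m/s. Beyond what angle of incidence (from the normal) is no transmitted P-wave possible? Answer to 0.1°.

At critical incidence the refracted ray runs along the interface (θ₂ = 90°), so sin θ_c = V₁/V₂.
θ_c = arcsin(1407/4555) = arcsin 0.3089 = 17.99°.

18.0°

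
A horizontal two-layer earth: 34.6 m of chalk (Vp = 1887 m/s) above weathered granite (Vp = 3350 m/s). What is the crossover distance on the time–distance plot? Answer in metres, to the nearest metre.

x_cross = 2h·√((V₂+V₁)/(V₂−V₁)).
(V₂+V₁)/(V₂−V₁) = (3350+1887)/(3350−1887) = 3.5796; √ = 1.8920.
x_cross = 2·34.6·1.8920 = 130.93 m.

131 m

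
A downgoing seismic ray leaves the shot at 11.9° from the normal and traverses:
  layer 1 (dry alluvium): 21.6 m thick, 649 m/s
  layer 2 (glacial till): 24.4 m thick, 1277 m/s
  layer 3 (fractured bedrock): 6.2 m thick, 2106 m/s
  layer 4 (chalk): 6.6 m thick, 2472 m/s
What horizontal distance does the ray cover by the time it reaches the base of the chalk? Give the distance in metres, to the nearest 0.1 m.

Ray parameter p = sin 11.9° / 649 m/s = 3.1773e-04 s/m.
Layer 1: θ = 11.90°; offset = 21.6·tan 11.90° = 4.552 m.
Layer 2: sin θ = p·1277 = 0.4057 → θ = 23.94°; offset = 24.4·tan 23.94° = 10.832 m.
Layer 3: sin θ = p·2106 = 0.6691 → θ = 42.00°; offset = 6.2·tan 42.00° = 5.583 m.
Layer 4: sin θ = p·2472 = 0.7854 → θ = 51.76°; offset = 6.6·tan 51.76° = 8.375 m.
Σ offsets = 29.341 m.

29.3 m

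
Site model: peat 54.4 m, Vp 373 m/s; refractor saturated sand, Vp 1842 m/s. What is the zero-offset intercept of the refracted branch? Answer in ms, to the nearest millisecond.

286 ms

θ_c = arcsin(V₁/V₂) = arcsin(373/1842) = 11.68°; cos θ_c = 0.9793.
tᵢ = 2h·cos θ_c / V₁ = 2·54.4·0.9793 / 373 = 0.28565 s.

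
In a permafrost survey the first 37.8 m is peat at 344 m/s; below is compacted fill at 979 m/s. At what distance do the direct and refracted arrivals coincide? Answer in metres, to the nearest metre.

109 m

x_cross = 2h·√((V₂+V₁)/(V₂−V₁)).
(V₂+V₁)/(V₂−V₁) = (979+344)/(979−344) = 2.0835; √ = 1.4434.
x_cross = 2·37.8·1.4434 = 109.12 m.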